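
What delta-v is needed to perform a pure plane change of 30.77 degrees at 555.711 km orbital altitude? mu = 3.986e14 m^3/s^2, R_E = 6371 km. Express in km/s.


r = 6926.7110 km = 6.926711e+06 m
V = sqrt(mu/r) = 7585.8651 m/s
di = 30.77 deg = 0.5370378 rad
dV = 2*V*sin(di/2) = 2*7585.8651*sin(0.2685189)
dV = 4025.1163 m/s = 4.0251 km/s

4.0251 km/s


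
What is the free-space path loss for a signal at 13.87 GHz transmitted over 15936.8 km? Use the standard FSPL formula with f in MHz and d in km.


f = 13.87 GHz = 13870.0000 MHz
d = 15936.8 km
FSPL = 32.44 + 20*log10(13870.0000) + 20*log10(15936.8)
FSPL = 32.44 + 82.8415 + 84.0480
FSPL = 199.3296 dB

199.3296 dB


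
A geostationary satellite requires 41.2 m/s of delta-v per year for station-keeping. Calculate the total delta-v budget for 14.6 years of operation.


dV = rate * years = 41.2 * 14.6
dV = 601.5200 m/s

601.5200 m/s


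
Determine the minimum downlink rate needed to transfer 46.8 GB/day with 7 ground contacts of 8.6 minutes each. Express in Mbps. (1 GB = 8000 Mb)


total contact time = 7 * 8.6 * 60 = 3612.0000 s
data = 46.8 GB = 374400.0000 Mb
rate = 374400.0000 / 3612.0000 = 103.6545 Mbps

103.6545 Mbps


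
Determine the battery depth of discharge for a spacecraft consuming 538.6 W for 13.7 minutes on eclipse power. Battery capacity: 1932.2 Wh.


E_used = P * t / 60 = 538.6 * 13.7 / 60 = 122.9803 Wh
DOD = E_used / E_total * 100 = 122.9803 / 1932.2 * 100
DOD = 6.3648 %

6.3648 %


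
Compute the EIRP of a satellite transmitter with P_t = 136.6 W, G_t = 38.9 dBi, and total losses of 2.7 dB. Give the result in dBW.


Pt = 136.6 W = 21.3545 dBW
EIRP = Pt_dBW + Gt - losses = 21.3545 + 38.9 - 2.7 = 57.5545 dBW

57.5545 dBW


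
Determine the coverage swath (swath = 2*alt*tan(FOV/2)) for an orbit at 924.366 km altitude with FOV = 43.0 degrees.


FOV = 43.0 deg = 0.7504916 rad
swath = 2 * alt * tan(FOV/2) = 2 * 924.366 * tan(0.3752458)
swath = 2 * 924.366 * 0.3939105
swath = 728.2349 km

728.2349 km


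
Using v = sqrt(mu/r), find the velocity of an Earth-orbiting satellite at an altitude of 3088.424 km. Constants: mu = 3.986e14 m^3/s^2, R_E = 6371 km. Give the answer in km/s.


r = R_E + alt = 6371.0 + 3088.424 = 9459.4240 km = 9.459424e+06 m
v = sqrt(mu/r) = sqrt(3.986e14 / 9.459424e+06) = 6491.3691 m/s = 6.4914 km/s

6.4914 km/s


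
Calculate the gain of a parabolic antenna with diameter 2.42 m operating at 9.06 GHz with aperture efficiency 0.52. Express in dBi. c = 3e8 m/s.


lambda = c/f = 3e8 / 9.06e+09 = 0.03311258 m
G = eta*(pi*D/lambda)^2 = 0.52*(pi*2.42/0.03311258)^2
G = 27412.4408 (linear)
G = 10*log10(27412.4408) = 44.3795 dBi

44.3795 dBi


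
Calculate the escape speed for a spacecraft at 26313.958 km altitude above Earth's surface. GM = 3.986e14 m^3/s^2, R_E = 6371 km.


r = 6371.0 + 26313.958 = 32684.9580 km = 3.2684958e+07 m
v_esc = sqrt(2*mu/r) = sqrt(2*3.986e14 / 3.2684958e+07)
v_esc = 4938.6663 m/s = 4.9387 km/s

4.9387 km/s


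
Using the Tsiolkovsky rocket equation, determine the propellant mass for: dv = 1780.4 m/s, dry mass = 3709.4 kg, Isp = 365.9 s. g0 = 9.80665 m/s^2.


ve = Isp * g0 = 365.9 * 9.80665 = 3588.253235 m/s
mass ratio = exp(dv/ve) = exp(1780.4/3588.253235) = 1.64242625
m_prop = m_dry * (mr - 1) = 3709.4 * (1.64242625 - 1)
m_prop = 2383.0159 kg

2383.0159 kg


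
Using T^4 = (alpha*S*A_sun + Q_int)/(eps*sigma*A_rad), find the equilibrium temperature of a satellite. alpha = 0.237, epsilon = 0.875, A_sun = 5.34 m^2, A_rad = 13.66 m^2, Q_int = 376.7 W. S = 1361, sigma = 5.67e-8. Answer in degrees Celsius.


Numerator = alpha*S*A_sun + Q_int = 0.237*1361*5.34 + 376.7 = 2099.1544 W
Denominator = eps*sigma*A_rad = 0.875*5.67e-8*13.66 = 6.7770675e-07 W/K^4
T^4 = 3.0974376e+09 K^4
T = 235.9123 K = -37.2377 C

-37.2377 degrees Celsius


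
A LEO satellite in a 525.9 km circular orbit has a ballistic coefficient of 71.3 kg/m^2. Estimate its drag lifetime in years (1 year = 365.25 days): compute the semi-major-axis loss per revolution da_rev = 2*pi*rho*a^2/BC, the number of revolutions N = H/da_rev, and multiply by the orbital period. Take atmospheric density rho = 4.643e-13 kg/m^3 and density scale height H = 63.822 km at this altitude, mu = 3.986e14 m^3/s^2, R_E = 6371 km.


a = R_E + alt = 6896.9000 km = 6.8969e+06 m
da_rev = 2*pi*rho*a^2/BC = 2*pi*4.643e-13*(6.8969e+06)^2/71.3 = 1.946242 m per revolution
N = H/da_rev = 63822.0000 m / 1.946242 m = 32792.4246 revolutions
P = 2*pi*sqrt(a^3/mu) = 5700.2265 s
lifetime = N*P = 32792.4246 * 5700.2265 = 1.8692425e+08 s = 2163.4751 days
years = 2163.4751 / 365.25 = 5.9233 years

5.9233 years


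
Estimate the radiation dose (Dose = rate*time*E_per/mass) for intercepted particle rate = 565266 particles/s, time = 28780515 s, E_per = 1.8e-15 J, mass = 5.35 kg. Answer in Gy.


Total energy deposited = rate * time * E_per
  = 565266 * 28780515 * 1.8e-15 = 0.02928356 J
Dose = E_total / mass = 0.02928356 / 5.35
Dose = 0.005473563 Gy

0.0055 Gy


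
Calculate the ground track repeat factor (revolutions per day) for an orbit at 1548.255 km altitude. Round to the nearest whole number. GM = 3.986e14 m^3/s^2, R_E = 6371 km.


r = 7.919255e+06 m
T = 2*pi*sqrt(r^3/mu) = 7013.5470 s = 116.8925 min
revs/day = 1440 / 116.8925 = 12.3190
Rounded: 12 revolutions per day

12 revolutions per day


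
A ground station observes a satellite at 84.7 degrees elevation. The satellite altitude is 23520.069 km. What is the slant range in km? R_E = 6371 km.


h = 23520.069 km, el = 84.7 deg
d = -R_E*sin(el) + sqrt((R_E*sin(el))^2 + 2*R_E*h + h^2)
d = -6371.0000*sin(1.4783) + sqrt((6371.0000*0.9957247)^2 + 2*6371.0000*23520.069 + 23520.069^2)
d = 23541.5133 km

23541.5133 km


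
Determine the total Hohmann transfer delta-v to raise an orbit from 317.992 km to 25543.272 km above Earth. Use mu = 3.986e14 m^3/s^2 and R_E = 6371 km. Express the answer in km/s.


r1 = 6688.9920 km = 6.688992e+06 m
r2 = 31914.2720 km = 3.1914272e+07 m
dv1 = sqrt(mu/r1)*(sqrt(2*r2/(r1+r2)) - 1) = 2206.7323 m/s
dv2 = sqrt(mu/r2)*(1 - sqrt(2*r1/(r1+r2))) = 1453.6178 m/s
total dv = |dv1| + |dv2| = 2206.7323 + 1453.6178 = 3660.3501 m/s = 3.6604 km/s

3.6604 km/s


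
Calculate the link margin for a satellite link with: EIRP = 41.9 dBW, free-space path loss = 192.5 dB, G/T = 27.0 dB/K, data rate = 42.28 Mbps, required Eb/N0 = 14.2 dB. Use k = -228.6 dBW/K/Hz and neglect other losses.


C/N0 = EIRP - FSPL + G/T - k = 41.9 - 192.5 + 27.0 - (-228.6)
C/N0 = 105.0000 dB-Hz
R_b = 42.28 Mbps = 4.228e+07 bps -> 10*log10(R_b) = 76.2613 dB-Hz
Eb/N0 = C/N0 - 10*log10(R_b) = 105.0000 - 76.2613 = 28.7387 dB
Margin = Eb/N0 - Eb/N0_req = 28.7387 - 14.2 = 14.5387 dB (link closes)

14.5387 dB


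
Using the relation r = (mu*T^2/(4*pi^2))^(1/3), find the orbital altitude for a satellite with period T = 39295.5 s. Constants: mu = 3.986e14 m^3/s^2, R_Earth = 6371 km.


T = 39295.5 s
r = (mu*T^2/(4*pi^2))^(1/3) = (3.986e14 * 39295.5^2 / (4*pi^2))^(1/3)
r = 2.4981647e+07 m = 24981.6469 km
alt = r - R_E = 24981.6469 - 6371 = 18610.6469 km

18610.6469 km


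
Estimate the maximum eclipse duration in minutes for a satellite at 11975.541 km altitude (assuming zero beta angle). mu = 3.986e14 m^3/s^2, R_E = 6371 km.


r = 18346.5410 km
T = 412.1841 min
Eclipse fraction = arcsin(R_E/r)/pi = arcsin(6371.0000/18346.5410)/pi
= arcsin(0.3472589)/pi = 0.1128875
Eclipse duration = 0.1128875 * 412.1841 = 46.5304 min

46.5304 minutes


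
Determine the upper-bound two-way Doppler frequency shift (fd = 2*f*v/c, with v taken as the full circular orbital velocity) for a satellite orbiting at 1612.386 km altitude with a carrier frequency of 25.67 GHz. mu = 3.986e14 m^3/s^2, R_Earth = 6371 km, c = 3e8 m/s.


r = 7.983386e+06 m
v = sqrt(mu/r) = 7066.0236 m/s (worst-case radial velocity)
f = 25.67 GHz = 2.567e+10 Hz
fd = 2*f*v/c = 2*2.567e+10*7066.0236/3.0e+08
fd = 1.2092322e+06 Hz

1.2092e+06 Hz


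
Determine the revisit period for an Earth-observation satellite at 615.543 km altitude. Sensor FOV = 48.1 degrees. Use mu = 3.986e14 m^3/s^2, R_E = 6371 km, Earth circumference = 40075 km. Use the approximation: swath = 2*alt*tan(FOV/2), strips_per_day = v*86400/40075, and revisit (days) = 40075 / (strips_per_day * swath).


swath = 2*615.543*tan(0.4197517) = 549.4026 km
v = sqrt(mu/r) = 7553.3130 m/s = 7.5533 km/s
strips/day = v*86400/40075 = 7.5533*86400/40075 = 16.2846
coverage/day = strips * swath = 16.2846 * 549.4026 = 8946.8137 km
revisit = 40075 / 8946.8137 = 4.4792 days

4.4792 days


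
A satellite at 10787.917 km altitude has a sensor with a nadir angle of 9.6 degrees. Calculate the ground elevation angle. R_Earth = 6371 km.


r = R_E + alt = 17158.9170 km
Law of sines in the satellite / Earth-center / ground-point triangle:
  sin(nadir)/R_E = sin(90 + el)/r  =>  cos(el) = (r/R_E)*sin(nadir)
cos(el) = (17158.9170 / 6371.0000) * sin(9.6 deg) = 0.4491557
el = arccos(0.4491557) = 63.3105 deg
(Earth-central angle = 90 - nadir - el = 17.0895 deg)

63.3105 degrees


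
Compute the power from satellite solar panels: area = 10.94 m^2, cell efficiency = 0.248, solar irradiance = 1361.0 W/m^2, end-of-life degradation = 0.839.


P = area * eta * S * degradation
P = 10.94 * 0.248 * 1361.0 * 0.839
P = 3098.0548 W

3098.0548 W


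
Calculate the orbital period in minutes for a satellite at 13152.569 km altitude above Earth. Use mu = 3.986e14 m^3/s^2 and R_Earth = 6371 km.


r = 19523.5690 km = 1.9523569e+07 m
T = 2*pi*sqrt(r^3/mu) = 2*pi*sqrt(7.4417938e+21 / 3.986e14)
T = 27148.7625 s = 452.4794 min

452.4794 minutes


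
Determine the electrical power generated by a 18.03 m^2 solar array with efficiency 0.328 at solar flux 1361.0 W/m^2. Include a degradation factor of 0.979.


P = area * eta * S * degradation
P = 18.03 * 0.328 * 1361.0 * 0.979
P = 7879.7128 W

7879.7128 W


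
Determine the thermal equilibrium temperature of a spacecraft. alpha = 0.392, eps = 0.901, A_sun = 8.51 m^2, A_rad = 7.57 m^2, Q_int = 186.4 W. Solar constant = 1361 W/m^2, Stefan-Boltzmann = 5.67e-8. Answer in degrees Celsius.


Numerator = alpha*S*A_sun + Q_int = 0.392*1361*8.51 + 186.4 = 4726.5871 W
Denominator = eps*sigma*A_rad = 0.901*5.67e-8*7.57 = 3.8672632e-07 W/K^4
T^4 = 1.2222047e+10 K^4
T = 332.4957 K = 59.3457 C

59.3457 degrees Celsius


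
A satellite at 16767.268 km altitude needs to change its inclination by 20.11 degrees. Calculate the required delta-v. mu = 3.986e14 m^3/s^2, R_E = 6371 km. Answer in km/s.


r = 23138.2680 km = 2.3138268e+07 m
V = sqrt(mu/r) = 4150.5268 m/s
di = 20.11 deg = 0.3509857 rad
dV = 2*V*sin(di/2) = 2*4150.5268*sin(0.1754929)
dV = 1449.3096 m/s = 1.4493 km/s

1.4493 km/s


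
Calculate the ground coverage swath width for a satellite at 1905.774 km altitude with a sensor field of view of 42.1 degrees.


FOV = 42.1 deg = 0.7347836 rad
swath = 2 * alt * tan(FOV/2) = 2 * 1905.774 * tan(0.3673918)
swath = 2 * 1905.774 * 0.3848656
swath = 1466.9338 km

1466.9338 km


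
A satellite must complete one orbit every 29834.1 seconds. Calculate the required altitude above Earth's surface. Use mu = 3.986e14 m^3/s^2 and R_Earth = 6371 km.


T = 29834.1 s
r = (mu*T^2/(4*pi^2))^(1/3) = (3.986e14 * 29834.1^2 / (4*pi^2))^(1/3)
r = 2.0790638e+07 m = 20790.6378 km
alt = r - R_E = 20790.6378 - 6371 = 14419.6378 km

14419.6378 km


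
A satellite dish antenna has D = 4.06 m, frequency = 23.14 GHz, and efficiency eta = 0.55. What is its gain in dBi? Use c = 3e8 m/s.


lambda = c/f = 3e8 / 2.314e+10 = 0.01296456 m
G = eta*(pi*D/lambda)^2 = 0.55*(pi*4.06/0.01296456)^2
G = 532351.7693 (linear)
G = 10*log10(532351.7693) = 57.2620 dBi

57.2620 dBi


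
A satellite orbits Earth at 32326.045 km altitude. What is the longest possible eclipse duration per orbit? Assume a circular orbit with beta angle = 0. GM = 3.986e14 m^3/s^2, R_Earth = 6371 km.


r = 38697.0450 km
T = 1262.6317 min
Eclipse fraction = arcsin(R_E/r)/pi = arcsin(6371.0000/38697.0450)/pi
= arcsin(0.1646379)/pi = 0.05264555
Eclipse duration = 0.05264555 * 1262.6317 = 66.4719 min

66.4719 minutes


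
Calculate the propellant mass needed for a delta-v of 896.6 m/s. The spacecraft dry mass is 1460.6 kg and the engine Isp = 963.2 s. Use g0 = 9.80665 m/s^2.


ve = Isp * g0 = 963.2 * 9.80665 = 9445.765280 m/s
mass ratio = exp(dv/ve) = exp(896.6/9445.765280) = 1.09957181
m_prop = m_dry * (mr - 1) = 1460.6 * (1.09957181 - 1)
m_prop = 145.4346 kg

145.4346 kg


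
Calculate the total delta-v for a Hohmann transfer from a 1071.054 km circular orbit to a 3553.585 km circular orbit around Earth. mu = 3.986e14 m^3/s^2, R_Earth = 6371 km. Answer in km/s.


r1 = 7442.0540 km = 7.442054e+06 m
r2 = 9924.5850 km = 9.924585e+06 m
dv1 = sqrt(mu/r1)*(sqrt(2*r2/(r1+r2)) - 1) = 505.6177 m/s
dv2 = sqrt(mu/r2)*(1 - sqrt(2*r1/(r1+r2))) = 470.4211 m/s
total dv = |dv1| + |dv2| = 505.6177 + 470.4211 = 976.0388 m/s = 0.9760388 km/s

0.9760 km/s


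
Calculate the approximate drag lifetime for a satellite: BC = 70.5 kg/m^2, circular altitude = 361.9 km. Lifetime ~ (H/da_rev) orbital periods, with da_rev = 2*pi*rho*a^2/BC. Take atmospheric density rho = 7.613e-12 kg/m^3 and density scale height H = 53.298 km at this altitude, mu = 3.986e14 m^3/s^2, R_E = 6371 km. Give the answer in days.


a = R_E + alt = 6732.9000 km = 6.7329e+06 m
da_rev = 2*pi*rho*a^2/BC = 2*pi*7.613e-12*(6.7329e+06)^2/70.5 = 30.757491 m per revolution
N = H/da_rev = 53298.0000 m / 30.757491 m = 1732.8461 revolutions
P = 2*pi*sqrt(a^3/mu) = 5498.1232 s
lifetime = N*P = 1732.8461 * 5498.1232 = 9.5274016e+06 s = 110.2709 days

110.2709 days


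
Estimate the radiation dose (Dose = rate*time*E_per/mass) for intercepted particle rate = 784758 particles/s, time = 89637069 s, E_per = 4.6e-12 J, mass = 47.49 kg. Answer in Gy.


Total energy deposited = rate * time * E_per
  = 784758 * 89637069 * 4.6e-12 = 323.5797 J
Dose = E_total / mass = 323.5797 / 47.49
Dose = 6.8136 Gy

6.8136 Gy


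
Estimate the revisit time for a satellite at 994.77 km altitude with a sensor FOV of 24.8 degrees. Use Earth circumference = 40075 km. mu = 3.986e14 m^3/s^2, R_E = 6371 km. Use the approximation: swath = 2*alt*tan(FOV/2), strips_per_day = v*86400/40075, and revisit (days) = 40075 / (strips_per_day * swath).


swath = 2*994.77*tan(0.2164208) = 437.4287 km
v = sqrt(mu/r) = 7356.3023 m/s = 7.3563 km/s
strips/day = v*86400/40075 = 7.3563*86400/40075 = 15.8599
coverage/day = strips * swath = 15.8599 * 437.4287 = 6937.5655 km
revisit = 40075 / 6937.5655 = 5.7765 days

5.7765 days


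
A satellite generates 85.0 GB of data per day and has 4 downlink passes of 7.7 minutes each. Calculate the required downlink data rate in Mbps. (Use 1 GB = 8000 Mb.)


total contact time = 4 * 7.7 * 60 = 1848.0000 s
data = 85.0 GB = 680000.0000 Mb
rate = 680000.0000 / 1848.0000 = 367.9654 Mbps

367.9654 Mbps


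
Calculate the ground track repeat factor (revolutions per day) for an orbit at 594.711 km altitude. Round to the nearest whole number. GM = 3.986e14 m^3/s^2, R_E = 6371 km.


r = 6.965711e+06 m
T = 2*pi*sqrt(r^3/mu) = 5785.7465 s = 96.4291 min
revs/day = 1440 / 96.4291 = 14.9333
Rounded: 15 revolutions per day

15 revolutions per day


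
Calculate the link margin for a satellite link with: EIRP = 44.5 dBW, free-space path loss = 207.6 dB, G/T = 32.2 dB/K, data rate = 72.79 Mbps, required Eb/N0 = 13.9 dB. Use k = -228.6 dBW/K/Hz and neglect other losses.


C/N0 = EIRP - FSPL + G/T - k = 44.5 - 207.6 + 32.2 - (-228.6)
C/N0 = 97.7000 dB-Hz
R_b = 72.79 Mbps = 7.279e+07 bps -> 10*log10(R_b) = 78.6207 dB-Hz
Eb/N0 = C/N0 - 10*log10(R_b) = 97.7000 - 78.6207 = 19.0793 dB
Margin = Eb/N0 - Eb/N0_req = 19.0793 - 13.9 = 5.1793 dB (link closes)

5.1793 dB


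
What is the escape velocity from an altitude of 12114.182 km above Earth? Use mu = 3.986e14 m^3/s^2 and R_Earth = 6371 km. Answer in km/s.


r = 6371.0 + 12114.182 = 18485.1820 km = 1.8485182e+07 m
v_esc = sqrt(2*mu/r) = sqrt(2*3.986e14 / 1.8485182e+07)
v_esc = 6567.0720 m/s = 6.5671 km/s

6.5671 km/s


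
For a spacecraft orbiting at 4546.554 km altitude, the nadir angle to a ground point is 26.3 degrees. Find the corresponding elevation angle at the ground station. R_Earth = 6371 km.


r = R_E + alt = 10917.5540 km
Law of sines in the satellite / Earth-center / ground-point triangle:
  sin(nadir)/R_E = sin(90 + el)/r  =>  cos(el) = (r/R_E)*sin(nadir)
cos(el) = (10917.5540 / 6371.0000) * sin(26.3 deg) = 0.7592613
el = arccos(0.7592613) = 40.6009 deg
(Earth-central angle = 90 - nadir - el = 23.0991 deg)

40.6009 degrees


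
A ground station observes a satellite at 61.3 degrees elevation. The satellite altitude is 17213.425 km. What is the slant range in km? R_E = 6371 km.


h = 17213.425 km, el = 61.3 deg
d = -R_E*sin(el) + sqrt((R_E*sin(el))^2 + 2*R_E*h + h^2)
d = -6371.0000*sin(1.0699) + sqrt((6371.0000*0.8771462)^2 + 2*6371.0000*17213.425 + 17213.425^2)
d = 17796.8368 km

17796.8368 km


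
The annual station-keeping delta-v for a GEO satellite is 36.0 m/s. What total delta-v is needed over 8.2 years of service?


dV = rate * years = 36.0 * 8.2
dV = 295.2000 m/s

295.2000 m/s


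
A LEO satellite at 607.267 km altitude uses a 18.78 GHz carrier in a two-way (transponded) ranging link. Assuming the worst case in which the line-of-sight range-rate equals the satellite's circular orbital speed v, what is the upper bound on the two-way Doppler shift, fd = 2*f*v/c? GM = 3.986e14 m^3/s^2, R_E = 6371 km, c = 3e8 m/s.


r = 6.978267e+06 m
v = sqrt(mu/r) = 7557.7906 m/s (worst-case radial velocity)
f = 18.78 GHz = 1.878e+10 Hz
fd = 2*f*v/c = 2*1.878e+10*7557.7906/3.0e+08
fd = 946235.3855 Hz

946235.3855 Hz


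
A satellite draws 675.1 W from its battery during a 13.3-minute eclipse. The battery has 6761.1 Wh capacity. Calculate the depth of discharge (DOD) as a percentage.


E_used = P * t / 60 = 675.1 * 13.3 / 60 = 149.6472 Wh
DOD = E_used / E_total * 100 = 149.6472 / 6761.1 * 100
DOD = 2.2134 %

2.2134 %


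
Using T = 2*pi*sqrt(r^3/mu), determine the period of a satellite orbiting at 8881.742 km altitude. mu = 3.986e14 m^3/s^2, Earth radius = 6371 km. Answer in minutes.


r = 15252.7420 km = 1.5252742e+07 m
T = 2*pi*sqrt(r^3/mu) = 2*pi*sqrt(3.5484915e+21 / 3.986e14)
T = 18747.0573 s = 312.4510 min

312.4510 minutes


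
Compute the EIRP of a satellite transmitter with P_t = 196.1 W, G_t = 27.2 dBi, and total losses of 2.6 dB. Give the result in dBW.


Pt = 196.1 W = 22.9248 dBW
EIRP = Pt_dBW + Gt - losses = 22.9248 + 27.2 - 2.6 = 47.5248 dBW

47.5248 dBW


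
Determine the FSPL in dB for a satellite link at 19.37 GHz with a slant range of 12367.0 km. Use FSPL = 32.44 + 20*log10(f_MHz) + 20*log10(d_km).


f = 19.37 GHz = 19370.0000 MHz
d = 12367.0 km
FSPL = 32.44 + 20*log10(19370.0000) + 20*log10(12367.0)
FSPL = 32.44 + 85.7426 + 81.8453
FSPL = 200.0279 dB

200.0279 dB


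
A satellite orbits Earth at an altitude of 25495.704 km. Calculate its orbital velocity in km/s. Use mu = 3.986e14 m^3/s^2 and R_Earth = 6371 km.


r = R_E + alt = 6371.0 + 25495.704 = 31866.7040 km = 3.1866704e+07 m
v = sqrt(mu/r) = sqrt(3.986e14 / 3.1866704e+07) = 3536.7151 m/s = 3.5367 km/s

3.5367 km/s


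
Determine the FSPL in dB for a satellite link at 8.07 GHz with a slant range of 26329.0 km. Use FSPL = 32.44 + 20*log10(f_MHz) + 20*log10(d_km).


f = 8.07 GHz = 8070.0000 MHz
d = 26329.0 km
FSPL = 32.44 + 20*log10(8070.0000) + 20*log10(26329.0)
FSPL = 32.44 + 78.1375 + 88.4087
FSPL = 198.9862 dB

198.9862 dB


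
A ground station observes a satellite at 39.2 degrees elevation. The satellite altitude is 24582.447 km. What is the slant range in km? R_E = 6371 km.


h = 24582.447 km, el = 39.2 deg
d = -R_E*sin(el) + sqrt((R_E*sin(el))^2 + 2*R_E*h + h^2)
d = -6371.0000*sin(0.6841691) + sqrt((6371.0000*0.6320293)^2 + 2*6371.0000*24582.447 + 24582.447^2)
d = 26530.5045 km

26530.5045 km


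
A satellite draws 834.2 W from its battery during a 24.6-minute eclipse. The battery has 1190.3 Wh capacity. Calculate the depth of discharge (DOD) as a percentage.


E_used = P * t / 60 = 834.2 * 24.6 / 60 = 342.0220 Wh
DOD = E_used / E_total * 100 = 342.0220 / 1190.3 * 100
DOD = 28.7341 %

28.7341 %


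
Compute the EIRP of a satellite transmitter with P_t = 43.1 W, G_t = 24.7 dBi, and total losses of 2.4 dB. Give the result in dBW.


Pt = 43.1 W = 16.3448 dBW
EIRP = Pt_dBW + Gt - losses = 16.3448 + 24.7 - 2.4 = 38.6448 dBW

38.6448 dBW


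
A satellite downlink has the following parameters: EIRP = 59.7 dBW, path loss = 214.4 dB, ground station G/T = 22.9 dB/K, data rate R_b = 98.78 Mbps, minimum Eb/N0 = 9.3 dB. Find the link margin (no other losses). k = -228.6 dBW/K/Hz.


C/N0 = EIRP - FSPL + G/T - k = 59.7 - 214.4 + 22.9 - (-228.6)
C/N0 = 96.8000 dB-Hz
R_b = 98.78 Mbps = 9.878e+07 bps -> 10*log10(R_b) = 79.9467 dB-Hz
Eb/N0 = C/N0 - 10*log10(R_b) = 96.8000 - 79.9467 = 16.8533 dB
Margin = Eb/N0 - Eb/N0_req = 16.8533 - 9.3 = 7.5533 dB (link closes)

7.5533 dB


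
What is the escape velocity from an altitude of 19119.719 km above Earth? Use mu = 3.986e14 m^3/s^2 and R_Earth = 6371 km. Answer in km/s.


r = 6371.0 + 19119.719 = 25490.7190 km = 2.5490719e+07 m
v_esc = sqrt(2*mu/r) = sqrt(2*3.986e14 / 2.5490719e+07)
v_esc = 5592.3276 m/s = 5.5923 km/s

5.5923 km/s


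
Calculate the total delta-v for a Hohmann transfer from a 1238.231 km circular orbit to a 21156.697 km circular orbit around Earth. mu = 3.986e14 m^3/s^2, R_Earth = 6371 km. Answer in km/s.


r1 = 7609.2310 km = 7.609231e+06 m
r2 = 27527.6970 km = 2.7527697e+07 m
dv1 = sqrt(mu/r1)*(sqrt(2*r2/(r1+r2)) - 1) = 1822.0905 m/s
dv2 = sqrt(mu/r2)*(1 - sqrt(2*r1/(r1+r2))) = 1300.9496 m/s
total dv = |dv1| + |dv2| = 1822.0905 + 1300.9496 = 3123.0401 m/s = 3.1230 km/s

3.1230 km/s


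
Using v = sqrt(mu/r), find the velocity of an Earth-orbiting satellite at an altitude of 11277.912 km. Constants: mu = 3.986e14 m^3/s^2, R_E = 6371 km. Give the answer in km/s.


r = R_E + alt = 6371.0 + 11277.912 = 17648.9120 km = 1.7648912e+07 m
v = sqrt(mu/r) = sqrt(3.986e14 / 1.7648912e+07) = 4752.3638 m/s = 4.7524 km/s

4.7524 km/s


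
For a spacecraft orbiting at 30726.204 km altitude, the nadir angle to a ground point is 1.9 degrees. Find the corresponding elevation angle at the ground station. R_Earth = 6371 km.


r = R_E + alt = 37097.2040 km
Law of sines in the satellite / Earth-center / ground-point triangle:
  sin(nadir)/R_E = sin(90 + el)/r  =>  cos(el) = (r/R_E)*sin(nadir)
cos(el) = (37097.2040 / 6371.0000) * sin(1.9 deg) = 0.1930567
el = arccos(0.1930567) = 78.8688 deg
(Earth-central angle = 90 - nadir - el = 9.2312 deg)

78.8688 degrees


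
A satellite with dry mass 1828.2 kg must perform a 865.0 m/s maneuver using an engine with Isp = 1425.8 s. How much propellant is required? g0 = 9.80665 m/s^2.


ve = Isp * g0 = 1425.8 * 9.80665 = 13982.321570 m/s
mass ratio = exp(dv/ve) = exp(865.0/13982.321570) = 1.06381748
m_prop = m_dry * (mr - 1) = 1828.2 * (1.06381748 - 1)
m_prop = 116.6711 kg

116.6711 kg


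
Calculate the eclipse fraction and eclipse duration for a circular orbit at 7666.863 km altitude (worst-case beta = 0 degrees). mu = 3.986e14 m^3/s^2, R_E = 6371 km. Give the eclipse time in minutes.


r = 14037.8630 km
T = 275.8744 min
Eclipse fraction = arcsin(R_E/r)/pi = arcsin(6371.0000/14037.8630)/pi
= arcsin(0.453844)/pi = 0.1499477
Eclipse duration = 0.1499477 * 275.8744 = 41.3667 min

41.3667 minutes


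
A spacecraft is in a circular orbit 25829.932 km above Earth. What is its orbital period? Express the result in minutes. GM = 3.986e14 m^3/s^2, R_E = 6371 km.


r = 32200.9320 km = 3.2200932e+07 m
T = 2*pi*sqrt(r^3/mu) = 2*pi*sqrt(3.3389147e+22 / 3.986e14)
T = 57506.0958 s = 958.4349 min

958.4349 minutes


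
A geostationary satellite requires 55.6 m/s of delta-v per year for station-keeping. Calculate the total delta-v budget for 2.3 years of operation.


dV = rate * years = 55.6 * 2.3
dV = 127.8800 m/s

127.8800 m/s


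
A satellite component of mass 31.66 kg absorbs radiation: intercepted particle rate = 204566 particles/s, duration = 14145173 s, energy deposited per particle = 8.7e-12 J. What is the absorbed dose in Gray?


Total energy deposited = rate * time * E_per
  = 204566 * 14145173 * 8.7e-12 = 25.1745 J
Dose = E_total / mass = 25.1745 / 31.66
Dose = 0.7951518 Gy

0.7952 Gy


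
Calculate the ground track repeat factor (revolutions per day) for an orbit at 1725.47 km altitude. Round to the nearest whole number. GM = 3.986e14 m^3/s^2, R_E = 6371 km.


r = 8.09647e+06 m
T = 2*pi*sqrt(r^3/mu) = 7250.2801 s = 120.8380 min
revs/day = 1440 / 120.8380 = 11.9168
Rounded: 12 revolutions per day

12 revolutions per day


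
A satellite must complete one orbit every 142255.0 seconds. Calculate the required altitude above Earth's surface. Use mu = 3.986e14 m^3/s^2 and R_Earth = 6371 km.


T = 142255.0 s
r = (mu*T^2/(4*pi^2))^(1/3) = (3.986e14 * 142255.0^2 / (4*pi^2))^(1/3)
r = 5.8898497e+07 m = 58898.4970 km
alt = r - R_E = 58898.4970 - 6371 = 52527.4970 km

52527.4970 km


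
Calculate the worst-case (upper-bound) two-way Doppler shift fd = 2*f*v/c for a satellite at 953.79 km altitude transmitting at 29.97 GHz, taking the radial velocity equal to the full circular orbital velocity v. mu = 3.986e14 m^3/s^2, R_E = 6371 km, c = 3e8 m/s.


r = 7.32479e+06 m
v = sqrt(mu/r) = 7376.8518 m/s (worst-case radial velocity)
f = 29.97 GHz = 2.997e+10 Hz
fd = 2*f*v/c = 2*2.997e+10*7376.8518/3.0e+08
fd = 1.473895e+06 Hz

1.4739e+06 Hz


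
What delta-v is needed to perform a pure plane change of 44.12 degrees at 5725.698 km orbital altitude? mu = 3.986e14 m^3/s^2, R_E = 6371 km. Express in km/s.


r = 12096.6980 km = 1.2096698e+07 m
V = sqrt(mu/r) = 5740.3084 m/s
di = 44.12 deg = 0.7700393 rad
dV = 2*V*sin(di/2) = 2*5740.3084*sin(0.3850196)
dV = 4311.8595 m/s = 4.3119 km/s

4.3119 km/s


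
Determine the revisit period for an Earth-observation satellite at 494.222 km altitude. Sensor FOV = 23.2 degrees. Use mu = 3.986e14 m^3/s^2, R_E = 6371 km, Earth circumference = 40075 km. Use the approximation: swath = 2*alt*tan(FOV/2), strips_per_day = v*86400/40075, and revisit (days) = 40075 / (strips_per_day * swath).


swath = 2*494.222*tan(0.2024582) = 202.8984 km
v = sqrt(mu/r) = 7619.7611 m/s = 7.6198 km/s
strips/day = v*86400/40075 = 7.6198*86400/40075 = 16.4279
coverage/day = strips * swath = 16.4279 * 202.8984 = 3333.1911 km
revisit = 40075 / 3333.1911 = 12.0230 days

12.0230 days


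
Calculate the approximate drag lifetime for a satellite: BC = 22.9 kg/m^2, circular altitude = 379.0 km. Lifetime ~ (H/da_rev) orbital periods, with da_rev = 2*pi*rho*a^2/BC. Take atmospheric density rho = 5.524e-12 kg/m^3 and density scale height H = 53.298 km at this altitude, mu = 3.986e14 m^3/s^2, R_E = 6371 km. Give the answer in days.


a = R_E + alt = 6750.0000 km = 6.75e+06 m
da_rev = 2*pi*rho*a^2/BC = 2*pi*5.524e-12*(6.75e+06)^2/22.9 = 69.056665 m per revolution
N = H/da_rev = 53298.0000 m / 69.056665 m = 771.8010 revolutions
P = 2*pi*sqrt(a^3/mu) = 5519.0824 s
lifetime = N*P = 771.8010 * 5519.0824 = 4.2596331e+06 s = 49.3013 days

49.3013 days


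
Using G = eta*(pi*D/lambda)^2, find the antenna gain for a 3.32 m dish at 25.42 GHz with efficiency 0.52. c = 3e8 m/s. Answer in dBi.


lambda = c/f = 3e8 / 2.542e+10 = 0.01180173 m
G = eta*(pi*D/lambda)^2 = 0.52*(pi*3.32/0.01180173)^2
G = 406151.2923 (linear)
G = 10*log10(406151.2923) = 56.0869 dBi

56.0869 dBi


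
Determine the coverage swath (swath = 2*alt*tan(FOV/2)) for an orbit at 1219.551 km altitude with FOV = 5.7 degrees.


FOV = 5.7 deg = 0.09948377 rad
swath = 2 * alt * tan(FOV/2) = 2 * 1219.551 * tan(0.04974188)
swath = 2 * 1219.551 * 0.04978295
swath = 121.4257 km

121.4257 km


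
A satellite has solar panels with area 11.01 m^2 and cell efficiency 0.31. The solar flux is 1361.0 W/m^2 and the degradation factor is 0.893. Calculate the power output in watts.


P = area * eta * S * degradation
P = 11.01 * 0.31 * 1361.0 * 0.893
P = 4148.1896 W

4148.1896 W


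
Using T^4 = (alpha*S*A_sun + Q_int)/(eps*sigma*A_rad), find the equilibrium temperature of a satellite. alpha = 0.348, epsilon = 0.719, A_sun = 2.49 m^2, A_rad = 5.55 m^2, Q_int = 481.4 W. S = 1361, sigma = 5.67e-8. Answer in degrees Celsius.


Numerator = alpha*S*A_sun + Q_int = 0.348*1361*2.49 + 481.4 = 1660.7337 W
Denominator = eps*sigma*A_rad = 0.719*5.67e-8*5.55 = 2.2625852e-07 W/K^4
T^4 = 7.3399833e+09 K^4
T = 292.7007 K = 19.5507 C

19.5507 degrees Celsius


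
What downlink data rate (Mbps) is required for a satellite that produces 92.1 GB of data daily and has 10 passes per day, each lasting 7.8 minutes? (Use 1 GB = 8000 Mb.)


total contact time = 10 * 7.8 * 60 = 4680.0000 s
data = 92.1 GB = 736800.0000 Mb
rate = 736800.0000 / 4680.0000 = 157.4359 Mbps

157.4359 Mbps


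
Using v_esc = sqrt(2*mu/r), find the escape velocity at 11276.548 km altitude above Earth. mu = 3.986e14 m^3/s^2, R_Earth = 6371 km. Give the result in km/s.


r = 6371.0 + 11276.548 = 17647.5480 km = 1.7647548e+07 m
v_esc = sqrt(2*mu/r) = sqrt(2*3.986e14 / 1.7647548e+07)
v_esc = 6721.1171 m/s = 6.7211 km/s

6.7211 km/s


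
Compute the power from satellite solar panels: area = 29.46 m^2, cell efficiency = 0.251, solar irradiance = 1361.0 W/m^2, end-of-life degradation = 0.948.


P = area * eta * S * degradation
P = 29.46 * 0.251 * 1361.0 * 0.948
P = 9540.5393 W

9540.5393 W


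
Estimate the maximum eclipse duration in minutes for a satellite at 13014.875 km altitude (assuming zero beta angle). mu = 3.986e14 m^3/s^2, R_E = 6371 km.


r = 19385.8750 km
T = 447.7010 min
Eclipse fraction = arcsin(R_E/r)/pi = arcsin(6371.0000/19385.8750)/pi
= arcsin(0.3286413)/pi = 0.1065907
Eclipse duration = 0.1065907 * 447.7010 = 47.7208 min

47.7208 minutes


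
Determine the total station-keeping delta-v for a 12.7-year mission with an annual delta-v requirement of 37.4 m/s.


dV = rate * years = 37.4 * 12.7
dV = 474.9800 m/s

474.9800 m/s


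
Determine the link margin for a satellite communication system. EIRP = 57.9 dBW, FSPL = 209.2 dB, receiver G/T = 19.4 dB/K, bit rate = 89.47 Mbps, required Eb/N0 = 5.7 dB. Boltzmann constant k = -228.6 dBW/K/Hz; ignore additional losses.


C/N0 = EIRP - FSPL + G/T - k = 57.9 - 209.2 + 19.4 - (-228.6)
C/N0 = 96.7000 dB-Hz
R_b = 89.47 Mbps = 8.947e+07 bps -> 10*log10(R_b) = 79.5168 dB-Hz
Eb/N0 = C/N0 - 10*log10(R_b) = 96.7000 - 79.5168 = 17.1832 dB
Margin = Eb/N0 - Eb/N0_req = 17.1832 - 5.7 = 11.4832 dB (link closes)

11.4832 dB


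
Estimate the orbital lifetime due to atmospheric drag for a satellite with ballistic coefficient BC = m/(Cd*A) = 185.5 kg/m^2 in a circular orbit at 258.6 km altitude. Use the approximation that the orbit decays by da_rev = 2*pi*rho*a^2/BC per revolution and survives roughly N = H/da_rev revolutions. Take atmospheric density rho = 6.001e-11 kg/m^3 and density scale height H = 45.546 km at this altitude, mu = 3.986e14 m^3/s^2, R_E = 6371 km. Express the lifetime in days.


a = R_E + alt = 6629.6000 km = 6.6296e+06 m
da_rev = 2*pi*rho*a^2/BC = 2*pi*6.001e-11*(6.6296e+06)^2/185.5 = 89.337590 m per revolution
N = H/da_rev = 45546.0000 m / 89.337590 m = 509.8190 revolutions
P = 2*pi*sqrt(a^3/mu) = 5372.0768 s
lifetime = N*P = 509.8190 * 5372.0768 = 2.7387868e+06 s = 31.6989 days

31.6989 days


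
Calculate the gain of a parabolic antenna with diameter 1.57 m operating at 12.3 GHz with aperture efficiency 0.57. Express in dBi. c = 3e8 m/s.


lambda = c/f = 3e8 / 1.23e+10 = 0.02439024 m
G = eta*(pi*D/lambda)^2 = 0.57*(pi*1.57/0.02439024)^2
G = 23309.9649 (linear)
G = 10*log10(23309.9649) = 43.6754 dBi

43.6754 dBi


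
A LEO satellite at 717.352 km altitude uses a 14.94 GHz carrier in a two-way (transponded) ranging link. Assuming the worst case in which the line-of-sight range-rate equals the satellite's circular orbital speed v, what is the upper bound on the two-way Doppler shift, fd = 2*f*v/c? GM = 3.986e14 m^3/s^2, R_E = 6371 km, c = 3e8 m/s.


r = 7.088352e+06 m
v = sqrt(mu/r) = 7498.8732 m/s (worst-case radial velocity)
f = 14.94 GHz = 1.494e+10 Hz
fd = 2*f*v/c = 2*1.494e+10*7498.8732/3.0e+08
fd = 746887.7692 Hz

746887.7692 Hz


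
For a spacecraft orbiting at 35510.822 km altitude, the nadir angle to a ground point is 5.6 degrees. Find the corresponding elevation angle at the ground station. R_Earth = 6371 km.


r = R_E + alt = 41881.8220 km
Law of sines in the satellite / Earth-center / ground-point triangle:
  sin(nadir)/R_E = sin(90 + el)/r  =>  cos(el) = (r/R_E)*sin(nadir)
cos(el) = (41881.8220 / 6371.0000) * sin(5.6 deg) = 0.6414926
el = arccos(0.6414926) = 50.0968 deg
(Earth-central angle = 90 - nadir - el = 34.3032 deg)

50.0968 degrees


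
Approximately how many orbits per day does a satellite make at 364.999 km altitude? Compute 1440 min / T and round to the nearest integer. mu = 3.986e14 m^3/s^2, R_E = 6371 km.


r = 6.735999e+06 m
T = 2*pi*sqrt(r^3/mu) = 5501.9196 s = 91.6987 min
revs/day = 1440 / 91.6987 = 15.7036
Rounded: 16 revolutions per day

16 revolutions per day


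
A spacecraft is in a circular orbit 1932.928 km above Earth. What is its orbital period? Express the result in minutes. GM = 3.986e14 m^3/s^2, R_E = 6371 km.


r = 8303.9280 km = 8.303928e+06 m
T = 2*pi*sqrt(r^3/mu) = 2*pi*sqrt(5.7259918e+20 / 3.986e14)
T = 7530.7214 s = 125.5120 min

125.5120 minutes


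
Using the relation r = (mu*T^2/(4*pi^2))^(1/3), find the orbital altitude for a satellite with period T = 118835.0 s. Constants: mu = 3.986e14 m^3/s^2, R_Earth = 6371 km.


T = 118835.0 s
r = (mu*T^2/(4*pi^2))^(1/3) = (3.986e14 * 118835.0^2 / (4*pi^2))^(1/3)
r = 5.2242277e+07 m = 52242.2772 km
alt = r - R_E = 52242.2772 - 6371 = 45871.2772 km

45871.2772 km


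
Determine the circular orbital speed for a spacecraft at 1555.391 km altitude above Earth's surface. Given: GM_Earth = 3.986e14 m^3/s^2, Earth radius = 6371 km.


r = R_E + alt = 6371.0 + 1555.391 = 7926.3910 km = 7.926391e+06 m
v = sqrt(mu/r) = sqrt(3.986e14 / 7.926391e+06) = 7091.3823 m/s = 7.0914 km/s

7.0914 km/s


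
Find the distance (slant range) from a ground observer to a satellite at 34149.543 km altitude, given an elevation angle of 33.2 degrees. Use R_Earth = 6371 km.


h = 34149.543 km, el = 33.2 deg
d = -R_E*sin(el) + sqrt((R_E*sin(el))^2 + 2*R_E*h + h^2)
d = -6371.0000*sin(0.5794493) + sqrt((6371.0000*0.5475632)^2 + 2*6371.0000*34149.543 + 34149.543^2)
d = 36679.8027 km

36679.8027 km


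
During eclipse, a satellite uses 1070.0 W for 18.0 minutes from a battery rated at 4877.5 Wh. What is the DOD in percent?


E_used = P * t / 60 = 1070.0 * 18.0 / 60 = 321.0000 Wh
DOD = E_used / E_total * 100 = 321.0000 / 4877.5 * 100
DOD = 6.5812 %

6.5812 %


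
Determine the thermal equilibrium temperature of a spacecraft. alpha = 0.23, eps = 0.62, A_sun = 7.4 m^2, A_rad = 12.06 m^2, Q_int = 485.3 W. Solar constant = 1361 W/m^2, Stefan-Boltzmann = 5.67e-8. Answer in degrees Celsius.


Numerator = alpha*S*A_sun + Q_int = 0.23*1361*7.4 + 485.3 = 2801.7220 W
Denominator = eps*sigma*A_rad = 0.62*5.67e-8*12.06 = 4.2395724e-07 W/K^4
T^4 = 6.6085014e+09 K^4
T = 285.1187 K = 11.9687 C

11.9687 degrees Celsius


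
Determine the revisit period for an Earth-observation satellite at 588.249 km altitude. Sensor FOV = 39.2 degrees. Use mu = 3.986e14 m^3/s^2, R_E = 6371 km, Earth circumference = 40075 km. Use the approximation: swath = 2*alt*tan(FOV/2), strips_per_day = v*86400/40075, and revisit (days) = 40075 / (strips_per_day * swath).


swath = 2*588.249*tan(0.3420845) = 418.9321 km
v = sqrt(mu/r) = 7568.1104 m/s = 7.5681 km/s
strips/day = v*86400/40075 = 7.5681*86400/40075 = 16.3165
coverage/day = strips * swath = 16.3165 * 418.9321 = 6835.5160 km
revisit = 40075 / 6835.5160 = 5.8628 days

5.8628 days


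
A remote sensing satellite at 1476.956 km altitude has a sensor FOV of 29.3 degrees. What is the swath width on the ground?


FOV = 29.3 deg = 0.5113815 rad
swath = 2 * alt * tan(FOV/2) = 2 * 1476.956 * tan(0.2556907)
swath = 2 * 1476.956 * 0.2614126
swath = 772.1897 km

772.1897 km


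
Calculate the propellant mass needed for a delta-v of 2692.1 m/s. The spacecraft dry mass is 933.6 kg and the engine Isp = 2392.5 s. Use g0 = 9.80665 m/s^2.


ve = Isp * g0 = 2392.5 * 9.80665 = 23462.410125 m/s
mass ratio = exp(dv/ve) = exp(2692.1/23462.410125) = 1.12158289
m_prop = m_dry * (mr - 1) = 933.6 * (1.12158289 - 1)
m_prop = 113.5098 kg

113.5098 kg


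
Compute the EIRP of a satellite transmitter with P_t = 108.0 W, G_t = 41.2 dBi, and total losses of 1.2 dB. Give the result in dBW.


Pt = 108.0 W = 20.3342 dBW
EIRP = Pt_dBW + Gt - losses = 20.3342 + 41.2 - 1.2 = 60.3342 dBW

60.3342 dBW


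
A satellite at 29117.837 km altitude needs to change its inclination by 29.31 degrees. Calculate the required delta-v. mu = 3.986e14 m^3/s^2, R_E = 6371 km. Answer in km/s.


r = 35488.8370 km = 3.5488837e+07 m
V = sqrt(mu/r) = 3351.3730 m/s
di = 29.31 deg = 0.511556 rad
dV = 2*V*sin(di/2) = 2*3351.3730*sin(0.255778)
dV = 1695.7825 m/s = 1.6958 km/s

1.6958 km/s


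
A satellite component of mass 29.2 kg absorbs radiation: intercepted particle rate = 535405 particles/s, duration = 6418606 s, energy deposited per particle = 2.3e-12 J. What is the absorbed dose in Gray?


Total energy deposited = rate * time * E_per
  = 535405 * 6418606 * 2.3e-12 = 7.9041 J
Dose = E_total / mass = 7.9041 / 29.2
Dose = 0.2706875 Gy

0.2707 Gy


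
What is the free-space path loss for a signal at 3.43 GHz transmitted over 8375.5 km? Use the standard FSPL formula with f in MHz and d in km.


f = 3.43 GHz = 3430.0000 MHz
d = 8375.5 km
FSPL = 32.44 + 20*log10(3430.0000) + 20*log10(8375.5)
FSPL = 32.44 + 70.7059 + 78.4602
FSPL = 181.6061 dB

181.6061 dB


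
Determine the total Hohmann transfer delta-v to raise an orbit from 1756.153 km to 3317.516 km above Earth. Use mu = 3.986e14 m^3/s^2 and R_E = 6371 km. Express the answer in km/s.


r1 = 8127.1530 km = 8.127153e+06 m
r2 = 9688.5160 km = 9.688516e+06 m
dv1 = sqrt(mu/r1)*(sqrt(2*r2/(r1+r2)) - 1) = 300.4375 m/s
dv2 = sqrt(mu/r2)*(1 - sqrt(2*r1/(r1+r2))) = 287.5120 m/s
total dv = |dv1| + |dv2| = 300.4375 + 287.5120 = 587.9495 m/s = 0.5879495 km/s

0.5879 km/s


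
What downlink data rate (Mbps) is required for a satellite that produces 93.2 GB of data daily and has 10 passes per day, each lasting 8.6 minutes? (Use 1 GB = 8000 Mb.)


total contact time = 10 * 8.6 * 60 = 5160.0000 s
data = 93.2 GB = 745600.0000 Mb
rate = 745600.0000 / 5160.0000 = 144.4961 Mbps

144.4961 Mbps


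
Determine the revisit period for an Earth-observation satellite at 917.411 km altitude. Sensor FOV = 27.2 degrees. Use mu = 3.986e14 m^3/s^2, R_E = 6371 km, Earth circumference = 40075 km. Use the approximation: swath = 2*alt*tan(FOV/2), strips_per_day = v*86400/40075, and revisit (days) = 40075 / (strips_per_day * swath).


swath = 2*917.411*tan(0.2373648) = 443.8902 km
v = sqrt(mu/r) = 7395.2391 m/s = 7.3952 km/s
strips/day = v*86400/40075 = 7.3952*86400/40075 = 15.9438
coverage/day = strips * swath = 15.9438 * 443.8902 = 7077.3056 km
revisit = 40075 / 7077.3056 = 5.6625 days

5.6625 days


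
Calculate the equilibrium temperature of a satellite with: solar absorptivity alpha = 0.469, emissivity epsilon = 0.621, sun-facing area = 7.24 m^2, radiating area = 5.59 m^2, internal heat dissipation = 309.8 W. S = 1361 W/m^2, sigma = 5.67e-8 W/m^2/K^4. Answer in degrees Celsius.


Numerator = alpha*S*A_sun + Q_int = 0.469*1361*7.24 + 309.8 = 4931.1572 W
Denominator = eps*sigma*A_rad = 0.621*5.67e-8*5.59 = 1.9682781e-07 W/K^4
T^4 = 2.5053152e+10 K^4
T = 397.8465 K = 124.6965 C

124.6965 degrees Celsius


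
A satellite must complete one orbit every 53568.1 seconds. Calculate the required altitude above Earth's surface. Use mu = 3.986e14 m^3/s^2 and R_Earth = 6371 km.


T = 53568.1 s
r = (mu*T^2/(4*pi^2))^(1/3) = (3.986e14 * 53568.1^2 / (4*pi^2))^(1/3)
r = 3.071355e+07 m = 30713.5498 km
alt = r - R_E = 30713.5498 - 6371 = 24342.5498 km

24342.5498 km
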